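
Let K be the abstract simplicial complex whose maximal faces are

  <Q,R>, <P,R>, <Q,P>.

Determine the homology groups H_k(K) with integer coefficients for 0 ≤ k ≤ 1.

H_0 = Z,  H_1 = Z.

Take the total order P < Q < R on the vertex set. Then K (dimension 1) consists of the simplices:

  0-simplices (3): P, Q, R
  1-simplices (3): PQ, PR, QR

Hence C_0 ≅ Z^3, C_1 ≅ Z^3.

The boundary map ∂_1: C_1 → C_0 sends each edge [p,q] (with p < q) to q − p.
This gives a 3×3 integer matrix of rank 2; reducing to Smith normal form yields diagonal entries (1,1).

Reading off H_k = ker ∂_k / im ∂_{k+1}:

  H_0: rank C_0 − rank ∂_1 = 3 − 2 = 1, and the invariant factors of ∂_1 are all 1, so H_0 = Z.
  H_1: rank ker ∂_1 − rank ∂_2 = (3 − 2) − 0 = 1, and there is no ∂_2, so H_1 = Z.

As a check, the Euler characteristic is 3 − 3 = 0, which agrees with 1 − 1 = 0.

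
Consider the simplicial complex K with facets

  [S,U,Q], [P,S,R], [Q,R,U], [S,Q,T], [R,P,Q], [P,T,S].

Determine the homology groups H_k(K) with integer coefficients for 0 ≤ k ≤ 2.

Take the total order P < Q < R < S < T < U on the vertex set. Then K (dimension 2) consists of the simplices:

  0-simplices (6): P, Q, R, S, T, U
  1-simplices (12): PQ, PR, PS, PT, QR, QS, QT, QU, RS, RU, ST, SU
  2-simplices (6): PQR, PRS, PST, QRU, QST, QSU

so the chain groups are C_0 ≅ Z^6, C_1 ≅ Z^12, C_2 ≅ Z^6.

Boundary ∂_1: C_1 → C_0 sends each edge [p,q] (with p < q) to q − p. For instance
  ∂QT = T − Q.
This gives a 6×12 integer matrix of rank 5; reducing to Smith normal form yields diagonal entries (1,1,1,1,1).

The boundary map ∂_2: C_2 → C_1 maps a triangle to the signed sum of its edges. For instance
  ∂QSU = SU − QU + QS,
  ∂QRU = RU − QU + QR.
The resulting 12×6 matrix has rank 6, and its Smith normal form has invariant factors (1,1,1,1,1,1).

Computing H_k = (kernel of ∂_k) / (image of ∂_{k+1}):

  H_0: rank C_0 − rank ∂_1 = 6 − 5 = 1, and the invariant factors of ∂_1 are all 1, so H_0 ≅ Z.
  H_1: rank ker ∂_1 − rank ∂_2 = (12 − 5) − 6 = 1, and the invariant factors of ∂_2 are all 1, so H_1 ≅ Z.
  H_2: rank ker ∂_2 − rank ∂_3 = (6 − 6) − 0 = 0, and there is no ∂_3, so H_2 ≅ 0.

As a check, the Euler characteristic is 6 − 12 + 6 = 0, which agrees with 1 − 1 + 0 = 0.

H_0 = Z,  H_1 = Z,  H_2 = 0.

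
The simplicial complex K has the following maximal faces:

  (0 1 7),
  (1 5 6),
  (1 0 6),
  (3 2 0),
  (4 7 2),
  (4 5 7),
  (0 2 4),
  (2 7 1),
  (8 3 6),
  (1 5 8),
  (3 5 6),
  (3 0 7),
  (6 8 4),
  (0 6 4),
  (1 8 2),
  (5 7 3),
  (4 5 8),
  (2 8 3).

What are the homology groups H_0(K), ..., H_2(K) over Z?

Order the vertices as 0 < 1 < 2 < 3 < 4 < 5 < 6 < 7 < 8. Listing each simplex with vertices in this order, K has dimension 2 with simplices:

  0-simplices (9): [0], [1], [2], [3], [4], [5], [6], [7], [8]
  1-simplices (27): (27 of them)
  2-simplices (18): [0,1,6], [0,1,7], [0,2,3], [0,2,4], [0,3,7], [0,4,6], [1,2,7], [1,2,8], [1,5,6], [1,5,8], [2,3,8], [2,4,7], [3,5,6], [3,5,7], [3,6,8], [4,5,7], [4,5,8], [4,6,8]

so the chain groups are C_0 ≅ Z^9, C_1 ≅ Z^27, C_2 ≅ Z^18.

The boundary map ∂_1: C_1 → C_0 sends each edge [p,q] (with p < q) to q − p. For instance
  ∂[4,7] = [7] − [4].
As a 9×27 matrix over Z this has rank 8, with invariant factors (1,1,1,1,1,1,1,1).

Boundary ∂_2: C_2 → C_1 acts by ∂[p,q,r] = [q,r] − [p,r] + [p,q]. For instance
  ∂[0,3,7] = [3,7] − [0,7] + [0,3],
  ∂[3,5,7] = [5,7] − [3,7] + [3,5].
As a 27×18 matrix over Z this has rank 18, with invariant factors (1,1,1,1,1,1,1,1,1,1,1,1,1,1,1,1,1,2).

Computing H_k = (kernel of ∂_k) / (image of ∂_{k+1}):

  H_0: rank C_0 − rank ∂_1 = 9 − 8 = 1, and the invariant factors of ∂_1 are all 1, so H_0 ≅ Z.
  H_1: rank ker ∂_1 − rank ∂_2 = (27 − 8) − 18 = 1, and ∂_2 has invariant factor 2 > 1, so H_1 ≅ Z ⊕ Z_2.
  H_2: rank ker ∂_2 − rank ∂_3 = (18 − 18) − 0 = 0, and there is no ∂_3, so H_2 ≅ 0.

H_0 = Z,  H_1 = Z ⊕ Z_2,  H_2 = 0.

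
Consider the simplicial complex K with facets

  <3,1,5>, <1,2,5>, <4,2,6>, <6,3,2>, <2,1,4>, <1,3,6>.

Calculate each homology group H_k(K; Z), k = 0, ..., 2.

Take the total order 1 < 2 < 3 < 4 < 5 < 6 on the vertex set. Then K (dimension 2) consists of the simplices:

  0-simplices (6): [1], [2], [3], [4], [5], [6]
  1-simplices (12): [1,2], [1,3], [1,4], [1,5], [1,6], [2,3], [2,4], [2,5], [2,6], [3,5], [3,6], [4,6]
  2-simplices (6): [1,2,4], [1,2,5], [1,3,5], [1,3,6], [2,3,6], [2,4,6]

giving chain groups C_0 ≅ Z^6, C_1 ≅ Z^12, C_2 ≅ Z^6.

∂_1: C_1 → C_0 maps an edge to its endpoints' difference, ∂[p,q] = q − p. For instance
  ∂[2,3] = [3] − [2].
This gives a 6×12 integer matrix of rank 5; reducing to Smith normal form yields diagonal entries (1,1,1,1,1).

The boundary map ∂_2: C_2 → C_1 sends each 2-simplex [p,q,r] to [q,r] − [p,r] + [p,q]. For instance
  ∂[2,3,6] = [3,6] − [2,6] + [2,3],
  ∂[1,2,5] = [2,5] − [1,5] + [1,2].
As a 12×6 matrix over Z this has rank 6, with invariant factors (1,1,1,1,1,1).

Reading off H_k = ker ∂_k / im ∂_{k+1}:

  H_0: rank C_0 − rank ∂_1 = 6 − 5 = 1, and the invariant factors of ∂_1 are all 1, so H_0 ≅ Z.
  H_1: rank ker ∂_1 − rank ∂_2 = (12 − 5) − 6 = 1, and the invariant factors of ∂_2 are all 1, so H_1 ≅ Z.
  H_2: rank ker ∂_2 − rank ∂_3 = (6 − 6) − 0 = 0, and there is no ∂_3, so H_2 ≅ 0.

As a check, the Euler characteristic is 6 − 12 + 6 = 0, which agrees with 1 − 1 + 0 = 0.
(K is a triangulation of the cylinder S^1 x I.)

H_0 = Z,  H_1 = Z,  H_2 = 0.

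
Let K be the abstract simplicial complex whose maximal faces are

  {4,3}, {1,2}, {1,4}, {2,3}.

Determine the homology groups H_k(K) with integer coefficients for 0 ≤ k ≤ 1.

H_0 ≅ Z,  H_1 ≅ Z.

Fix the vertex order 1 < 2 < 3 < 4 and write every simplex with vertices in increasing order. Then dim K = 1 and the simplices of K are:

  0-simplices (4): [1], [2], [3], [4]
  1-simplices (4): [1,2], [1,4], [2,3], [3,4]

giving chain groups C_0 ≅ Z^4, C_1 ≅ Z^4.

∂_1: C_1 → C_0 maps an edge to its endpoints' difference, ∂[p,q] = q − p.
The 4×4 boundary matrix has rank 3 and Smith normal form diag(1,1,1).

Now H_k = ker ∂_k / im ∂_{k+1}, so:

  H_0: rank C_0 − rank ∂_1 = 4 − 3 = 1, and the invariant factors of ∂_1 are all 1, so H_0 = Z.
  H_1: rank ker ∂_1 − rank ∂_2 = (4 − 3) − 0 = 1, and there is no ∂_2, so H_1 = Z.

As a check, the Euler characteristic is 4 − 4 = 0, which agrees with 1 − 1 = 0.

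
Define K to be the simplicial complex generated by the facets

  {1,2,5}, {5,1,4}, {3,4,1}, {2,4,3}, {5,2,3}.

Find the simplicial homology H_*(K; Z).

H_0 = Z,  H_1 = Z,  H_2 = 0.

We work with the vertex ordering 1 < 2 < 3 < 4 < 5. The simplices of K, each written with vertices in increasing order, are:

  0-simplices (5): [1], [2], [3], [4], [5]
  1-simplices (10): [1,2], [1,3], [1,4], [1,5], [2,3], [2,4], [2,5], [3,4], [3,5], [4,5]
  2-simplices (5): [1,2,5], [1,3,4], [1,4,5], [2,3,4], [2,3,5]

Hence C_0 ≅ Z^5, C_1 ≅ Z^10, C_2 ≅ Z^5.

∂_1: C_1 → C_0 is given by ∂[p,q] = [q] − [p].
The 5×10 boundary matrix has rank 4 and Smith normal form diag(1,1,1,1).

The boundary map ∂_2: C_2 → C_1 acts by ∂[p,q,r] = [q,r] − [p,r] + [p,q]. For instance
  ∂[1,4,5] = [4,5] − [1,5] + [1,4],
  ∂[1,2,5] = [2,5] − [1,5] + [1,2].
The resulting 10×5 matrix has rank 5, and its Smith normal form has invariant factors (1,1,1,1,1).

From H_k ≅ ker(∂_k) / im(∂_{k+1}) we obtain:

  H_0: rank C_0 − rank ∂_1 = 5 − 4 = 1, and the invariant factors of ∂_1 are all 1, so H_0 = Z.
  H_1: rank ker ∂_1 − rank ∂_2 = (10 − 4) − 5 = 1, and the invariant factors of ∂_2 are all 1, so H_1 = Z.
  H_2: rank ker ∂_2 − rank ∂_3 = (5 − 5) − 0 = 0, and there is no ∂_3, so H_2 = 0.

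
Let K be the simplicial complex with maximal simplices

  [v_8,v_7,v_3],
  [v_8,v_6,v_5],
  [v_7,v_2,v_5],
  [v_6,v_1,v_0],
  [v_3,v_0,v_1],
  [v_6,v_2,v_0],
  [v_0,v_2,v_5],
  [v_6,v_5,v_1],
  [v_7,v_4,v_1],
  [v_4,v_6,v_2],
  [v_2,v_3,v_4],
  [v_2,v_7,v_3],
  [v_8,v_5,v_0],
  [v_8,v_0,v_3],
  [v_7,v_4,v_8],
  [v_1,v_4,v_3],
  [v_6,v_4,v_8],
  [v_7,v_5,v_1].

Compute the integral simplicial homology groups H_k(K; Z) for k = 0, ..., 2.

H_0 ≅ Z,  H_1 ≅ Z × Z/2,  H_2 = 0.

Order the vertices as v_0 < v_1 < v_2 < v_3 < v_4 < v_5 < v_6 < v_7 < v_8. Listing each simplex with vertices in this order, K has dimension 2 with simplices:

  0-simplices (9): [v_0], [v_1], [v_2], [v_3], [v_4], [v_5], [v_6], [v_7], [v_8]
  1-simplices (27): (27 of them)
  2-simplices (18): (18 of them)

giving chain groups C_0 ≅ Z^9, C_1 ≅ Z^27, C_2 ≅ Z^18.

∂_1: C_1 → C_0 is given by ∂[p,q] = [q] − [p].
As a 9×27 matrix over Z this has rank 8, with invariant factors (1,1,1,1,1,1,1,1).

∂_2: C_2 → C_1 maps a triangle to the signed sum of its edges. For instance
  ∂[v_1,v_5,v_7] = [v_5,v_7] − [v_1,v_7] + [v_1,v_5],
  ∂[v_0,v_3,v_8] = [v_3,v_8] − [v_0,v_8] + [v_0,v_3].
As a 27×18 matrix over Z this has rank 18, with invariant factors (1,1,1,1,1,1,1,1,1,1,1,1,1,1,1,1,1,2).

From H_k ≅ ker(∂_k) / im(∂_{k+1}) we obtain:

  H_0: rank C_0 − rank ∂_1 = 9 − 8 = 1, and the invariant factors of ∂_1 are all 1, so H_0 = Z.
  H_1: rank ker ∂_1 − rank ∂_2 = (27 − 8) − 18 = 1, and ∂_2 has invariant factor 2 > 1, so H_1 = Z × Z/2.
  H_2: rank ker ∂_2 − rank ∂_3 = (18 − 18) − 0 = 0, and there is no ∂_3, so H_2 = 0.

(K is a triangulation of the Klein bottle.)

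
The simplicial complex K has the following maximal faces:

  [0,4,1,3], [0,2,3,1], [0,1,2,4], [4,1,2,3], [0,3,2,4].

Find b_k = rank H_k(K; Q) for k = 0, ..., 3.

Take the total order 0 < 1 < 2 < 3 < 4 on the vertex set. Then K (dimension 3) consists of the simplices:

  0-simplices (5): [0], [1], [2], [3], [4]
  1-simplices (10): [0,1], [0,2], [0,3], [0,4], [1,2], [1,3], [1,4], [2,3], [2,4], [3,4]
  2-simplices (10): [0,1,2], [0,1,3], [0,1,4], [0,2,3], [0,2,4], [0,3,4], [1,2,3], [1,2,4], [1,3,4], [2,3,4]
  3-simplices (5): [0,1,2,3], [0,1,2,4], [0,1,3,4], [0,2,3,4], [1,2,3,4]

Hence C_0 ≅ Z^5, C_1 ≅ Z^10, C_2 ≅ Z^10, C_3 ≅ Z^5.

∂_1: C_1 → C_0 sends each edge [p,q] (with p < q) to q − p.
As a 5×10 matrix over Z this has rank 4, with invariant factors (1,1,1,1).

The boundary map ∂_2: C_2 → C_1 sends each 2-simplex [p,q,r] to [q,r] − [p,r] + [p,q]. For instance
  ∂[0,1,2] = [1,2] − [0,2] + [0,1],
  ∂[0,2,3] = [2,3] − [0,3] + [0,2].
The 10×10 boundary matrix has rank 6 and Smith normal form diag(1,1,1,1,1,1).

∂_3: C_3 → C_2 sends each 3-simplex σ to the alternating sum Σ_i (−1)^i (σ with its i-th vertex removed). For instance
  ∂[0,1,2,4] = [1,2,4] − [0,2,4] + [0,1,4] − [0,1,2],
  ∂[0,1,2,3] = [1,2,3] − [0,2,3] + [0,1,3] − [0,1,2].
The 10×5 boundary matrix has rank 4 and Smith normal form diag(1,1,1,1).

Reading off H_k = ker ∂_k / im ∂_{k+1}:

  H_0: rank C_0 − rank ∂_1 = 5 − 4 = 1, and the invariant factors of ∂_1 are all 1, so H_0 = Z.
  H_1: rank ker ∂_1 − rank ∂_2 = (10 − 4) − 6 = 0, and the invariant factors of ∂_2 are all 1, so H_1 = 0.
  H_2: rank ker ∂_2 − rank ∂_3 = (10 − 6) − 4 = 0, and the invariant factors of ∂_3 are all 1, so H_2 = 0.
  H_3: rank ker ∂_3 − rank ∂_4 = (5 − 4) − 0 = 1, and there is no ∂_4, so H_3 = Z.

Hence the Betti numbers are b_0 = 1, b_1 = 0, b_2 = 0, b_3 = 1.

b_0 = 1, b_1 = 0, b_2 = 0, b_3 = 1.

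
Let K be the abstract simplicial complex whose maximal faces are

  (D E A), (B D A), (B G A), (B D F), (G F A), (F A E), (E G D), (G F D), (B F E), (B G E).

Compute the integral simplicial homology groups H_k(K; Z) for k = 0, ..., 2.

H_0 = Z,  H_1 = Z/2,  H_2 = 0.

Order the vertices as A < B < D < E < F < G. Listing each simplex with vertices in this order, K has dimension 2 with simplices:

  0-simplices (6): A, B, D, E, F, G
  1-simplices (15): AB, AD, AE, AF, AG, BD, BE, BF, BG, DE, DF, DG, EF, EG, FG
  2-simplices (10): ABD, ABG, ADE, AEF, AFG, BDF, BEF, BEG, DEG, DFG

giving chain groups C_0 ≅ Z^6, C_1 ≅ Z^15, C_2 ≅ Z^10.

∂_1: C_1 → C_0 sends each edge [p,q] (with p < q) to q − p. For instance
  ∂AE = E − A.
As a 6×15 matrix over Z this has rank 5, with invariant factors (1,1,1,1,1).

The boundary map ∂_2: C_2 → C_1 acts by ∂[p,q,r] = [q,r] − [p,r] + [p,q]. For instance
  ∂ABD = BD − AD + AB,
  ∂AFG = FG − AG + AF.
The 15×10 boundary matrix has rank 10 and Smith normal form diag(1,1,1,1,1,1,1,1,1,2).

Reading off H_k = ker ∂_k / im ∂_{k+1}:

  H_0: rank C_0 − rank ∂_1 = 6 − 5 = 1, and the invariant factors of ∂_1 are all 1, so H_0 = Z.
  H_1: rank ker ∂_1 − rank ∂_2 = (15 − 5) − 10 = 0, and ∂_2 has invariant factor 2 > 1, so H_1 = Z/2.
  H_2: rank ker ∂_2 − rank ∂_3 = (10 − 10) − 0 = 0, and there is no ∂_3, so H_2 = 0.

(K is a triangulation of the real projective plane RP^2.)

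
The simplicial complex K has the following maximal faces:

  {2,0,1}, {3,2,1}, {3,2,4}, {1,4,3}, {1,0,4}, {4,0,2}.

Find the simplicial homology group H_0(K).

Fix the vertex order 0 < 1 < 2 < 3 < 4 and write every simplex with vertices in increasing order. Then dim K = 2 and the simplices of K are:

  0-simplices (5): [0], [1], [2], [3], [4]
  1-simplices (9): [0,1], [0,2], [0,4], [1,2], [1,3], [1,4], [2,3], [2,4], [3,4]
  2-simplices (6): [0,1,2], [0,1,4], [0,2,4], [1,2,3], [1,3,4], [2,3,4]

giving chain groups C_0 ≅ Z^5, C_1 ≅ Z^9, C_2 ≅ Z^6.

Boundary ∂_1: C_1 → C_0 maps an edge to its endpoints' difference, ∂[p,q] = q − p. For instance
  ∂[1,4] = [4] − [1].
The 5×9 boundary matrix has rank 4 and Smith normal form diag(1,1,1,1).

Boundary ∂_2: C_2 → C_1 acts by ∂[p,q,r] = [q,r] − [p,r] + [p,q]. For instance
  ∂[0,1,4] = [1,4] − [0,4] + [0,1],
  ∂[0,1,2] = [1,2] − [0,2] + [0,1].
As a 9×6 matrix over Z this has rank 5, with invariant factors (1,1,1,1,1).

Now H_k = ker ∂_k / im ∂_{k+1}, so:

  H_0: rank C_0 − rank ∂_1 = 5 − 4 = 1, and the invariant factors of ∂_1 are all 1, so H_0 = Z.

H_0 = Z.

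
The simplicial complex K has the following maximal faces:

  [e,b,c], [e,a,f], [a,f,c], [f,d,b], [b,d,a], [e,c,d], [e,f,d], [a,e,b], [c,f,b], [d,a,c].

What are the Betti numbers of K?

b_0 = 1, b_1 = 0, b_2 = 0.

K has 6 vertices, 15 edges, 10 triangles.
rank ∂_0 = 0, rank ∂_1 = 5 ⇒ b_0 = 6 − 0 − 5 = 1; all invariant factors of ∂_1 are 1 so no torsion. So H_0 = Z.
rank ∂_1 = 5, rank ∂_2 = 10 ⇒ b_1 = 15 − 5 − 10 = 0; ∂_2 has invariant factor(s) [2] giving torsion. So H_1 = Z/2.
rank ∂_2 = 10, rank ∂_3 = 0 ⇒ b_2 = 10 − 10 − 0 = 0. So H_2 = 0.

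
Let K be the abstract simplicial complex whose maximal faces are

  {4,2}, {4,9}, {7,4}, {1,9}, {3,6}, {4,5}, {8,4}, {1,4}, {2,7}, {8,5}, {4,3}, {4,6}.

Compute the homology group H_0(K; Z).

We work with the vertex ordering 1 < 2 < 3 < 4 < 5 < 6 < 7 < 8 < 9. The simplices of K, each written with vertices in increasing order, are:

  0-simplices (9): [1], [2], [3], [4], [5], [6], [7], [8], [9]
  1-simplices (12): [1,4], [1,9], [2,4], [2,7], [3,4], [3,6], [4,5], [4,6], [4,7], [4,8], [4,9], [5,8]

so the chain groups are C_0 ≅ Z^9, C_1 ≅ Z^12.

The boundary map ∂_1: C_1 → C_0 sends each edge [p,q] (with p < q) to q − p. For instance
  ∂[5,8] = [8] − [5].
This gives a 9×12 integer matrix of rank 8; reducing to Smith normal form yields diagonal entries (1,1,1,1,1,1,1,1).

Now H_k = ker ∂_k / im ∂_{k+1}, so:

  H_0: rank C_0 − rank ∂_1 = 9 − 8 = 1, and the invariant factors of ∂_1 are all 1, so H_0 = Z.

H_0 = Z.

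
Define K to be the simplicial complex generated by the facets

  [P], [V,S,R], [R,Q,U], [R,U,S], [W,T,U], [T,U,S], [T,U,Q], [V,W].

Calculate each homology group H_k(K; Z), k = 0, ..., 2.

We work with the vertex ordering P < Q < R < S < T < U < V < W. The simplices of K, each written with vertices in increasing order, are:

  0-simplices (8): P, Q, R, S, T, U, V, W
  1-simplices (13): QR, QT, QU, RS, RU, RV, ST, SU, SV, TU, TW, UW, VW
  2-simplices (6): QRU, QTU, RSU, RSV, STU, TUW

so the chain groups are C_0 ≅ Z^8, C_1 ≅ Z^13, C_2 ≅ Z^6.

∂_1: C_1 → C_0 maps an edge to its endpoints' difference, ∂[p,q] = q − p.
The 8×13 boundary matrix has rank 6 and Smith normal form diag(1,1,1,1,1,1).

The boundary map ∂_2: C_2 → C_1 sends each 2-simplex [p,q,r] to [q,r] − [p,r] + [p,q]. For instance
  ∂STU = TU − SU + ST,
  ∂RSU = SU − RU + RS.
As a 13×6 matrix over Z this has rank 6, with invariant factors (1,1,1,1,1,1).

Now H_k = ker ∂_k / im ∂_{k+1}, so:

  H_0: rank C_0 − rank ∂_1 = 8 − 6 = 2, and the invariant factors of ∂_1 are all 1, so H_0 ≅ Z^2.
  H_1: rank ker ∂_1 − rank ∂_2 = (13 − 6) − 6 = 1, and the invariant factors of ∂_2 are all 1, so H_1 ≅ Z.
  H_2: rank ker ∂_2 − rank ∂_3 = (6 − 6) − 0 = 0, and there is no ∂_3, so H_2 ≅ 0.

H_0 = Z^2,  H_1 = Z,  H_2 = 0.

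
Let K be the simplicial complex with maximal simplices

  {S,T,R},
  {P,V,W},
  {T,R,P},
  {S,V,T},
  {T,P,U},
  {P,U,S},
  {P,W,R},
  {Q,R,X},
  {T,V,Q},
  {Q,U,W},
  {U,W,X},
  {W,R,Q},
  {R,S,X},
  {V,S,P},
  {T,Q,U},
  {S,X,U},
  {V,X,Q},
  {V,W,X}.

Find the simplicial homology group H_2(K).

H_2 = 0.

K has 9 vertices, 27 edges, 18 triangles.
rank ∂_2 = 18, rank ∂_3 = 0 ⇒ b_2 = 18 − 18 − 0 = 0. So H_2 = 0.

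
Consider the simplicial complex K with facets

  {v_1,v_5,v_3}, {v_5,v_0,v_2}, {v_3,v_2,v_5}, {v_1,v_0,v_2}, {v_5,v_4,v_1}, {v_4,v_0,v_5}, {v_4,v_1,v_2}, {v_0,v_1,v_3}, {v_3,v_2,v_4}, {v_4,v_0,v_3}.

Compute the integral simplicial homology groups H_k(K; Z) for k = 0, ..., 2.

We work with the vertex ordering v_0 < v_1 < v_2 < v_3 < v_4 < v_5. The simplices of K, each written with vertices in increasing order, are:

  0-simplices (6): [v_0], [v_1], [v_2], [v_3], [v_4], [v_5]
  1-simplices (15): (15 of them)
  2-simplices (10): [v_0,v_1,v_2], [v_0,v_1,v_3], [v_0,v_2,v_5], [v_0,v_3,v_4], [v_0,v_4,v_5], [v_1,v_2,v_4], [v_1,v_3,v_5], [v_1,v_4,v_5], [v_2,v_3,v_4], [v_2,v_3,v_5]

so the chain groups are C_0 ≅ Z^6, C_1 ≅ Z^15, C_2 ≅ Z^10.

∂_1: C_1 → C_0 maps an edge to its endpoints' difference, ∂[p,q] = q − p. For instance
  ∂[v_2,v_5] = [v_5] − [v_2].
The 6×15 boundary matrix has rank 5 and Smith normal form diag(1,1,1,1,1).

Boundary ∂_2: C_2 → C_1 acts by ∂[p,q,r] = [q,r] − [p,r] + [p,q]. For instance
  ∂[v_1,v_3,v_5] = [v_3,v_5] − [v_1,v_5] + [v_1,v_3],
  ∂[v_2,v_3,v_4] = [v_3,v_4] − [v_2,v_4] + [v_2,v_3].
As a 15×10 matrix over Z this has rank 10, with invariant factors (1,1,1,1,1,1,1,1,1,2).

Computing H_k = (kernel of ∂_k) / (image of ∂_{k+1}):

  H_0: rank C_0 − rank ∂_1 = 6 − 5 = 1, and the invariant factors of ∂_1 are all 1, so H_0 = Z.
  H_1: rank ker ∂_1 − rank ∂_2 = (15 − 5) − 10 = 0, and ∂_2 has invariant factor 2 > 1, so H_1 = Z/2.
  H_2: rank ker ∂_2 − rank ∂_3 = (10 − 10) − 0 = 0, and there is no ∂_3, so H_2 = 0.

As a check, the Euler characteristic is 6 − 15 + 10 = 1, which agrees with 1 − 0 + 0 = 1.

H_0 ≅ Z,  H_1 ≅ Z/2,  H_2 = 0.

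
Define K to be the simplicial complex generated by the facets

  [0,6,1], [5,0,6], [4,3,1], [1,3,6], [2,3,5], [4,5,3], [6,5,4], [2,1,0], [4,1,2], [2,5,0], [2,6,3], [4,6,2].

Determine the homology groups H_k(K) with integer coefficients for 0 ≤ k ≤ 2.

K has 7 vertices, 18 edges, 12 triangles.
rank ∂_0 = 0, rank ∂_1 = 6 ⇒ b_0 = 7 − 0 − 6 = 1; all invariant factors of ∂_1 are 1 so no torsion. So H_0 = Z.
rank ∂_1 = 6, rank ∂_2 = 12 ⇒ b_1 = 18 − 6 − 12 = 0; ∂_2 has invariant factor(s) [2] giving torsion. So H_1 = Z/2Z.
rank ∂_2 = 12, rank ∂_3 = 0 ⇒ b_2 = 12 − 12 − 0 = 0. So H_2 = 0.

H_0 = Z,  H_1 = Z/2Z,  H_2 = 0.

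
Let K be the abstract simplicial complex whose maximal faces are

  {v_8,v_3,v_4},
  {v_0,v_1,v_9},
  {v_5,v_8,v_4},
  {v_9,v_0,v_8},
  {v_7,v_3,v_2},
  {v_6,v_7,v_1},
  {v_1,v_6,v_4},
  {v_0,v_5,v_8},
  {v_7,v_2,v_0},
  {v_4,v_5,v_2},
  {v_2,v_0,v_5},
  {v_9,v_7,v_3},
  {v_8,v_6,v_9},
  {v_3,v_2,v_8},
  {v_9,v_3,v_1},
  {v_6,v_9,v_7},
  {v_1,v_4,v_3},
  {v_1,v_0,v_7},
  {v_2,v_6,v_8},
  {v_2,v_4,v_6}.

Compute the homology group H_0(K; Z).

H_0 = Z.

Take the total order v_0 < v_1 < v_2 < v_3 < v_4 < v_5 < v_6 < v_7 < v_8 < v_9 on the vertex set. Then K (dimension 2) consists of the simplices:

  0-simplices (10): [v_0], [v_1], [v_2], [v_3], [v_4], [v_5], [v_6], [v_7], [v_8], [v_9]
  1-simplices (30): (30 of them)
  2-simplices (20): (20 of them)

so the chain groups are C_0 ≅ Z^10, C_1 ≅ Z^30, C_2 ≅ Z^20.

∂_1: C_1 → C_0 is given by ∂[p,q] = [q] − [p]. For instance
  ∂[v_0,v_2] = [v_2] − [v_0].
The resulting 10×30 matrix has rank 9, and its Smith normal form has invariant factors (1,1,1,1,1,1,1,1,1).

∂_2: C_2 → C_1 maps a triangle to the signed sum of its edges. For instance
  ∂[v_0,v_2,v_5] = [v_2,v_5] − [v_0,v_5] + [v_0,v_2],
  ∂[v_6,v_7,v_9] = [v_7,v_9] − [v_6,v_9] + [v_6,v_7].
The 30×20 boundary matrix has rank 20 and Smith normal form diag(1,1,1,1,1,1,1,1,1,1,1,1,1,1,1,1,1,1,1,2).

Reading off H_k = ker ∂_k / im ∂_{k+1}:

  H_0: rank C_0 − rank ∂_1 = 10 − 9 = 1, and the invariant factors of ∂_1 are all 1, so H_0 ≅ Z.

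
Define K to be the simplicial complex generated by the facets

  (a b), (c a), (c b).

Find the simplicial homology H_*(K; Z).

H_0 = Z,  H_1 = Z.

Take the total order a < b < c on the vertex set. Then K (dimension 1) consists of the simplices:

  0-simplices (3): a, b, c
  1-simplices (3): ab, ac, bc

giving chain groups C_0 ≅ Z^3, C_1 ≅ Z^3.

Boundary ∂_1: C_1 → C_0 sends each edge [p,q] (with p < q) to q − p. For instance
  ∂bc = c − b.
The 3×3 boundary matrix has rank 2 and Smith normal form diag(1,1).

From H_k ≅ ker(∂_k) / im(∂_{k+1}) we obtain:

  H_0: rank C_0 − rank ∂_1 = 3 − 2 = 1, and the invariant factors of ∂_1 are all 1, so H_0 = Z.
  H_1: rank ker ∂_1 − rank ∂_2 = (3 − 2) − 0 = 1, and there is no ∂_2, so H_1 = Z.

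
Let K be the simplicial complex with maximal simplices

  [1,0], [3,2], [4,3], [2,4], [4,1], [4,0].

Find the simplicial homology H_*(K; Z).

We work with the vertex ordering 0 < 1 < 2 < 3 < 4. The simplices of K, each written with vertices in increasing order, are:

  0-simplices (5): [0], [1], [2], [3], [4]
  1-simplices (6): [0,1], [0,4], [1,4], [2,3], [2,4], [3,4]

Hence C_0 ≅ Z^5, C_1 ≅ Z^6.

The boundary map ∂_1: C_1 → C_0 is given by ∂[p,q] = [q] − [p]. For instance
  ∂[2,3] = [3] − [2].
The resulting 5×6 matrix has rank 4, and its Smith normal form has invariant factors (1,1,1,1).

Now H_k = ker ∂_k / im ∂_{k+1}, so:

  H_0: rank C_0 − rank ∂_1 = 5 − 4 = 1, and the invariant factors of ∂_1 are all 1, so H_0 = Z.
  H_1: rank ker ∂_1 − rank ∂_2 = (6 − 4) − 0 = 2, and there is no ∂_2, so H_1 = Z^2.

H_0 ≅ Z,  H_1 ≅ Z^2.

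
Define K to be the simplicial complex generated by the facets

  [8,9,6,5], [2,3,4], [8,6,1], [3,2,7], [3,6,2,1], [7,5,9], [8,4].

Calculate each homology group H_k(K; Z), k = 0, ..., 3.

Order the vertices as 1 < 2 < 3 < 4 < 5 < 6 < 7 < 8 < 9. Listing each simplex with vertices in this order, K has dimension 3 with simplices:

  0-simplices (9): [1], [2], [3], [4], [5], [6], [7], [8], [9]
  1-simplices (20): [1,2], [1,3], [1,6], [1,8], [2,3], [2,4], [2,6], [2,7], [3,4], [3,6], [3,7], [4,8], [5,6], [5,7], [5,8], [5,9], [6,8], [6,9], [7,9], [8,9]
  2-simplices (12): [1,2,3], [1,2,6], [1,3,6], [1,6,8], [2,3,4], [2,3,6], [2,3,7], [5,6,8], [5,6,9], [5,7,9], [5,8,9], [6,8,9]
  3-simplices (2): [1,2,3,6], [5,6,8,9]

giving chain groups C_0 ≅ Z^9, C_1 ≅ Z^20, C_2 ≅ Z^12, C_3 ≅ Z^2.

The boundary map ∂_1: C_1 → C_0 maps an edge to its endpoints' difference, ∂[p,q] = q − p. For instance
  ∂[1,8] = [8] − [1].
As a 9×20 matrix over Z this has rank 8, with invariant factors (1,1,1,1,1,1,1,1).

The boundary map ∂_2: C_2 → C_1 maps a triangle to the signed sum of its edges. For instance
  ∂[2,3,7] = [3,7] − [2,7] + [2,3],
  ∂[2,3,6] = [3,6] − [2,6] + [2,3].
This gives a 20×12 integer matrix of rank 10; reducing to Smith normal form yields diagonal entries (1,1,1,1,1,1,1,1,1,1).

Boundary ∂_3: C_3 → C_2 sends each 3-simplex σ to the alternating sum Σ_i (−1)^i (σ with its i-th vertex removed). For instance
  ∂[5,6,8,9] = [6,8,9] − [5,8,9] + [5,6,9] − [5,6,8],
  ∂[1,2,3,6] = [2,3,6] − [1,3,6] + [1,2,6] − [1,2,3].
The 12×2 boundary matrix has rank 2 and Smith normal form diag(1,1).

Now H_k = ker ∂_k / im ∂_{k+1}, so:

  H_0: rank C_0 − rank ∂_1 = 9 − 8 = 1, and the invariant factors of ∂_1 are all 1, so H_0 = Z.
  H_1: rank ker ∂_1 − rank ∂_2 = (20 − 8) − 10 = 2, and the invariant factors of ∂_2 are all 1, so H_1 = Z^2.
  H_2: rank ker ∂_2 − rank ∂_3 = (12 − 10) − 2 = 0, and the invariant factors of ∂_3 are all 1, so H_2 = 0.
  H_3: rank ker ∂_3 − rank ∂_4 = (2 − 2) − 0 = 0, and there is no ∂_4, so H_3 = 0.

As a check, the Euler characteristic is 9 − 20 + 12 − 2 = -1, which agrees with 1 − 2 + 0 − 0 = -1.

H_0 ≅ Z,  H_1 ≅ Z^2,  H_2 = 0,  H_3 = 0.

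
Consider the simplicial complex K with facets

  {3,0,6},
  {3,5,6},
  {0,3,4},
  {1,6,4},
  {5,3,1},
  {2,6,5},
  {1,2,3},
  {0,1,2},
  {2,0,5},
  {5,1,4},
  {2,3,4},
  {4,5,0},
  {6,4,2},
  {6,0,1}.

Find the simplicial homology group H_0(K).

H_0 ≅ Z.

Take the total order 0 < 1 < 2 < 3 < 4 < 5 < 6 on the vertex set. Then K (dimension 2) consists of the simplices:

  0-simplices (7): [0], [1], [2], [3], [4], [5], [6]
  1-simplices (21): [0,1], [0,2], [0,3], [0,4], [0,5], [0,6], [1,2], [1,3], [1,4], [1,5], [1,6], [2,3], [2,4], [2,5], [2,6], [3,4], [3,5], [3,6], [4,5], [4,6], [5,6]
  2-simplices (14): [0,1,2], [0,1,6], [0,2,5], [0,3,4], [0,3,6], [0,4,5], [1,2,3], [1,3,5], [1,4,5], [1,4,6], [2,3,4], [2,4,6], [2,5,6], [3,5,6]

so the chain groups are C_0 ≅ Z^7, C_1 ≅ Z^21, C_2 ≅ Z^14.

∂_1: C_1 → C_0 is given by ∂[p,q] = [q] − [p]. For instance
  ∂[3,6] = [6] − [3].
This gives a 7×21 integer matrix of rank 6; reducing to Smith normal form yields diagonal entries (1,1,1,1,1,1).

The boundary map ∂_2: C_2 → C_1 acts by ∂[p,q,r] = [q,r] − [p,r] + [p,q]. For instance
  ∂[0,3,6] = [3,6] − [0,6] + [0,3],
  ∂[0,2,5] = [2,5] − [0,5] + [0,2].
This gives a 21×14 integer matrix of rank 13; reducing to Smith normal form yields diagonal entries (1,1,1,1,1,1,1,1,1,1,1,1,1).

Computing H_k = (kernel of ∂_k) / (image of ∂_{k+1}):

  H_0: rank C_0 − rank ∂_1 = 7 − 6 = 1, and the invariant factors of ∂_1 are all 1, so H_0 ≅ Z.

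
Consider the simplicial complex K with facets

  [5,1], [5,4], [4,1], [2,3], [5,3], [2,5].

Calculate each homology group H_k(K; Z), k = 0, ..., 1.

H_0 = Z,  H_1 = Z^2.

Take the total order 1 < 2 < 3 < 4 < 5 on the vertex set. Then K (dimension 1) consists of the simplices:

  0-simplices (5): [1], [2], [3], [4], [5]
  1-simplices (6): [1,4], [1,5], [2,3], [2,5], [3,5], [4,5]

Hence C_0 ≅ Z^5, C_1 ≅ Z^6.

Boundary ∂_1: C_1 → C_0 is given by ∂[p,q] = [q] − [p].
The resulting 5×6 matrix has rank 4, and its Smith normal form has invariant factors (1,1,1,1).

Reading off H_k = ker ∂_k / im ∂_{k+1}:

  H_0: rank C_0 − rank ∂_1 = 5 − 4 = 1, and the invariant factors of ∂_1 are all 1, so H_0 = Z.
  H_1: rank ker ∂_1 − rank ∂_2 = (6 − 4) − 0 = 2, and there is no ∂_2, so H_1 = Z^2.

As a check, the Euler characteristic is 5 − 6 = -1, which agrees with 1 − 2 = -1.
(K is a triangulation of a wedge of 2 circles.)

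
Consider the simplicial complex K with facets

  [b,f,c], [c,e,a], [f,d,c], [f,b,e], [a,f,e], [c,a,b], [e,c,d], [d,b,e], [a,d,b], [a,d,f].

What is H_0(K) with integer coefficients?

K has 6 vertices, 15 edges, 10 triangles.
rank ∂_0 = 0, rank ∂_1 = 5 ⇒ b_0 = 6 − 0 − 5 = 1; all invariant factors of ∂_1 are 1 so no torsion. So H_0 ≅ Z.

H_0 = Z.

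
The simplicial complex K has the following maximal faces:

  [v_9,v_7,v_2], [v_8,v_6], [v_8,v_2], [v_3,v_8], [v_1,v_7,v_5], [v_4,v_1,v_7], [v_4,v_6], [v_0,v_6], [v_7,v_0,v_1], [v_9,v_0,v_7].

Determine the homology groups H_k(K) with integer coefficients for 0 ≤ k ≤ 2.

We work with the vertex ordering v_0 < v_1 < v_2 < v_3 < v_4 < v_5 < v_6 < v_7 < v_8 < v_9. The simplices of K, each written with vertices in increasing order, are:

  0-simplices (10): [v_0], [v_1], [v_2], [v_3], [v_4], [v_5], [v_6], [v_7], [v_8], [v_9]
  1-simplices (16): (16 of them)
  2-simplices (5): [v_0,v_1,v_7], [v_0,v_7,v_9], [v_1,v_4,v_7], [v_1,v_5,v_7], [v_2,v_7,v_9]

giving chain groups C_0 ≅ Z^10, C_1 ≅ Z^16, C_2 ≅ Z^5.

Boundary ∂_1: C_1 → C_0 is given by ∂[p,q] = [q] − [p]. For instance
  ∂[v_5,v_7] = [v_7] − [v_5].
The 10×16 boundary matrix has rank 9 and Smith normal form diag(1,1,1,1,1,1,1,1,1).

The boundary map ∂_2: C_2 → C_1 acts by ∂[p,q,r] = [q,r] − [p,r] + [p,q]. For instance
  ∂[v_0,v_7,v_9] = [v_7,v_9] − [v_0,v_9] + [v_0,v_7],
  ∂[v_1,v_4,v_7] = [v_4,v_7] − [v_1,v_7] + [v_1,v_4].
The 16×5 boundary matrix has rank 5 and Smith normal form diag(1,1,1,1,1).

From H_k ≅ ker(∂_k) / im(∂_{k+1}) we obtain:

  H_0: rank C_0 − rank ∂_1 = 10 − 9 = 1, and the invariant factors of ∂_1 are all 1, so H_0 ≅ Z.
  H_1: rank ker ∂_1 − rank ∂_2 = (16 − 9) − 5 = 2, and the invariant factors of ∂_2 are all 1, so H_1 ≅ Z^2.
  H_2: rank ker ∂_2 − rank ∂_3 = (5 − 5) − 0 = 0, and there is no ∂_3, so H_2 ≅ 0.

H_0 = Z,  H_1 = Z^2,  H_2 = 0.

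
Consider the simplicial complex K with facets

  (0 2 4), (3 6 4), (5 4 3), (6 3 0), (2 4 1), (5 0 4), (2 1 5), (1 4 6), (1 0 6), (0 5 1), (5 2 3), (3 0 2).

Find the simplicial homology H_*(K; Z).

H_0 ≅ Z,  H_1 ≅ Z/2,  H_2 = 0.

Order the vertices as 0 < 1 < 2 < 3 < 4 < 5 < 6. Listing each simplex with vertices in this order, K has dimension 2 with simplices:

  0-simplices (7): [0], [1], [2], [3], [4], [5], [6]
  1-simplices (18): [0,1], [0,2], [0,3], [0,4], [0,5], [0,6], [1,2], [1,4], [1,5], [1,6], [2,3], [2,4], [2,5], [3,4], [3,5], [3,6], [4,5], [4,6]
  2-simplices (12): [0,1,5], [0,1,6], [0,2,3], [0,2,4], [0,3,6], [0,4,5], [1,2,4], [1,2,5], [1,4,6], [2,3,5], [3,4,5], [3,4,6]

Hence C_0 ≅ Z^7, C_1 ≅ Z^18, C_2 ≅ Z^12.

Boundary ∂_1: C_1 → C_0 maps an edge to its endpoints' difference, ∂[p,q] = q − p. For instance
  ∂[1,5] = [5] − [1].
The 7×18 boundary matrix has rank 6 and Smith normal form diag(1,1,1,1,1,1).

∂_2: C_2 → C_1 maps a triangle to the signed sum of its edges. For instance
  ∂[1,2,4] = [2,4] − [1,4] + [1,2],
  ∂[0,3,6] = [3,6] − [0,6] + [0,3].
As a 18×12 matrix over Z this has rank 12, with invariant factors (1,1,1,1,1,1,1,1,1,1,1,2).

Now H_k = ker ∂_k / im ∂_{k+1}, so:

  H_0: rank C_0 − rank ∂_1 = 7 − 6 = 1, and the invariant factors of ∂_1 are all 1, so H_0 ≅ Z.
  H_1: rank ker ∂_1 − rank ∂_2 = (18 − 6) − 12 = 0, and ∂_2 has invariant factor 2 > 1, so H_1 ≅ Z/2.
  H_2: rank ker ∂_2 − rank ∂_3 = (12 − 12) − 0 = 0, and there is no ∂_3, so H_2 ≅ 0.

(K is a triangulation of the real projective plane RP^2.)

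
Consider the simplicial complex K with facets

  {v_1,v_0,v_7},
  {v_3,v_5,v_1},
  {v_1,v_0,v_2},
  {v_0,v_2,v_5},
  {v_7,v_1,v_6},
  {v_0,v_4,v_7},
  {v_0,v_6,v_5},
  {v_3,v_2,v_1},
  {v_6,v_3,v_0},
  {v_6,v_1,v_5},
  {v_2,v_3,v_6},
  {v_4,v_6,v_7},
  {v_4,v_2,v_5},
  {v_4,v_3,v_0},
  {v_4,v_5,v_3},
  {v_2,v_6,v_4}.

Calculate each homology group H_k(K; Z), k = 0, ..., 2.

H_0 ≅ Z,  H_1 ≅ Z^2,  H_2 ≅ Z.

Fix the vertex order v_0 < v_1 < v_2 < v_3 < v_4 < v_5 < v_6 < v_7 and write every simplex with vertices in increasing order. Then dim K = 2 and the simplices of K are:

  0-simplices (8): [v_0], [v_1], [v_2], [v_3], [v_4], [v_5], [v_6], [v_7]
  1-simplices (24): (24 of them)
  2-simplices (16): (16 of them)

Hence C_0 ≅ Z^8, C_1 ≅ Z^24, C_2 ≅ Z^16.

∂_1: C_1 → C_0 sends each edge [p,q] (with p < q) to q − p. For instance
  ∂[v_0,v_6] = [v_6] − [v_0].
The 8×24 boundary matrix has rank 7 and Smith normal form diag(1,1,1,1,1,1,1).

Boundary ∂_2: C_2 → C_1 sends each 2-simplex [p,q,r] to [q,r] − [p,r] + [p,q]. For instance
  ∂[v_2,v_3,v_6] = [v_3,v_6] − [v_2,v_6] + [v_2,v_3],
  ∂[v_2,v_4,v_6] = [v_4,v_6] − [v_2,v_6] + [v_2,v_4].
The 24×16 boundary matrix has rank 15 and Smith normal form diag(1,1,1,1,1,1,1,1,1,1,1,1,1,1,1).

Now H_k = ker ∂_k / im ∂_{k+1}, so:

  H_0: rank C_0 − rank ∂_1 = 8 − 7 = 1, and the invariant factors of ∂_1 are all 1, so H_0 ≅ Z.
  H_1: rank ker ∂_1 − rank ∂_2 = (24 − 7) − 15 = 2, and the invariant factors of ∂_2 are all 1, so H_1 ≅ Z^2.
  H_2: rank ker ∂_2 − rank ∂_3 = (16 − 15) − 0 = 1, and there is no ∂_3, so H_2 ≅ Z.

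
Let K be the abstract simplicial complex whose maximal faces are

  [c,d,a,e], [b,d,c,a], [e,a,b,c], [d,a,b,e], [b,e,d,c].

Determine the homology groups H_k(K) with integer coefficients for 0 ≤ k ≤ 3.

Order the vertices as a < b < c < d < e. Listing each simplex with vertices in this order, K has dimension 3 with simplices:

  0-simplices (5): a, b, c, d, e
  1-simplices (10): ab, ac, ad, ae, bc, bd, be, cd, ce, de
  2-simplices (10): abc, abd, abe, acd, ace, ade, bcd, bce, bde, cde
  3-simplices (5): abcd, abce, abde, acde, bcde

Hence C_0 ≅ Z^5, C_1 ≅ Z^10, C_2 ≅ Z^10, C_3 ≅ Z^5.

∂_1: C_1 → C_0 is given by ∂[p,q] = [q] − [p]. For instance
  ∂ac = c − a.
The resulting 5×10 matrix has rank 4, and its Smith normal form has invariant factors (1,1,1,1).

The boundary map ∂_2: C_2 → C_1 acts by ∂[p,q,r] = [q,r] − [p,r] + [p,q]. For instance
  ∂bde = de − be + bd,
  ∂bcd = cd − bd + bc.
The resulting 10×10 matrix has rank 6, and its Smith normal form has invariant factors (1,1,1,1,1,1).

Boundary ∂_3: C_3 → C_2 sends each 3-simplex σ to the alternating sum Σ_i (−1)^i (σ with its i-th vertex removed). For instance
  ∂bcde = cde − bde + bce − bcd,
  ∂acde = cde − ade + ace − acd.
The resulting 10×5 matrix has rank 4, and its Smith normal form has invariant factors (1,1,1,1).

Reading off H_k = ker ∂_k / im ∂_{k+1}:

  H_0: rank C_0 − rank ∂_1 = 5 − 4 = 1, and the invariant factors of ∂_1 are all 1, so H_0 = Z.
  H_1: rank ker ∂_1 − rank ∂_2 = (10 − 4) − 6 = 0, and the invariant factors of ∂_2 are all 1, so H_1 = 0.
  H_2: rank ker ∂_2 − rank ∂_3 = (10 − 6) − 4 = 0, and the invariant factors of ∂_3 are all 1, so H_2 = 0.
  H_3: rank ker ∂_3 − rank ∂_4 = (5 − 4) − 0 = 1, and there is no ∂_4, so H_3 = Z.

As a check, the Euler characteristic is 5 − 10 + 10 − 5 = 0, which agrees with 1 − 0 + 0 − 1 = 0.
(K is a triangulation of the 3-sphere S^3.)

H_0 ≅ Z,  H_1 = 0,  H_2 = 0,  H_3 ≅ Z.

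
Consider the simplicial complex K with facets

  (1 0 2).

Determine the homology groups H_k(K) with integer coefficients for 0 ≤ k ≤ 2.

H_0 = Z,  H_1 = 0,  H_2 = 0.

Order the vertices as 0 < 1 < 2. Listing each simplex with vertices in this order, K has dimension 2 with simplices:

  0-simplices (3): [0], [1], [2]
  1-simplices (3): [0,1], [0,2], [1,2]
  2-simplices (1): [0,1,2]

giving chain groups C_0 ≅ Z^3, C_1 ≅ Z^3, C_2 ≅ Z^1.

The boundary map ∂_1: C_1 → C_0 is given by ∂[p,q] = [q] − [p]. For instance
  ∂[1,2] = [2] − [1].
The resulting 3×3 matrix has rank 2, and its Smith normal form has invariant factors (1,1).

∂_2: C_2 → C_1 acts by ∂[p,q,r] = [q,r] − [p,r] + [p,q]. For instance
  ∂[0,1,2] = [1,2] − [0,2] + [0,1].
This gives a 3×1 integer matrix of rank 1; reducing to Smith normal form yields diagonal entries (1).

Reading off H_k = ker ∂_k / im ∂_{k+1}:

  H_0: rank C_0 − rank ∂_1 = 3 − 2 = 1, and the invariant factors of ∂_1 are all 1, so H_0 = Z.
  H_1: rank ker ∂_1 − rank ∂_2 = (3 − 2) − 1 = 0, and the invariant factors of ∂_2 are all 1, so H_1 = 0.
  H_2: rank ker ∂_2 − rank ∂_3 = (1 − 1) − 0 = 0, and there is no ∂_3, so H_2 = 0.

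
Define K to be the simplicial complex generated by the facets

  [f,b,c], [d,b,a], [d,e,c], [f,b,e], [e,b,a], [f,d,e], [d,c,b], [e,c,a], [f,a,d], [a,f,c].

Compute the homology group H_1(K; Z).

H_1 = Z_2.

Order the vertices as a < b < c < d < e < f. Listing each simplex with vertices in this order, K has dimension 2 with simplices:

  0-simplices (6): a, b, c, d, e, f
  1-simplices (15): ab, ac, ad, ae, af, bc, bd, be, bf, cd, ce, cf, de, df, ef
  2-simplices (10): abd, abe, ace, acf, adf, bcd, bcf, bef, cde, def

so the chain groups are C_0 ≅ Z^6, C_1 ≅ Z^15, C_2 ≅ Z^10.

The boundary map ∂_1: C_1 → C_0 is given by ∂[p,q] = [q] − [p].
As a 6×15 matrix over Z this has rank 5, with invariant factors (1,1,1,1,1).

∂_2: C_2 → C_1 acts by ∂[p,q,r] = [q,r] − [p,r] + [p,q]. For instance
  ∂def = ef − df + de,
  ∂adf = df − af + ad.
As a 15×10 matrix over Z this has rank 10, with invariant factors (1,1,1,1,1,1,1,1,1,2).

Now H_k = ker ∂_k / im ∂_{k+1}, so:

  H_1: rank ker ∂_1 − rank ∂_2 = (15 − 5) − 10 = 0, and ∂_2 has invariant factor 2 > 1, so H_1 ≅ Z_2.

(K is a triangulation of the real projective plane RP^2.)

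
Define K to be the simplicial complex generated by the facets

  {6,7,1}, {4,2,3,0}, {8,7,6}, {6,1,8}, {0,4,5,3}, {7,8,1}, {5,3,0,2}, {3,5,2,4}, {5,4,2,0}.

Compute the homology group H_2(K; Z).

H_2 ≅ Z.

Take the total order 0 < 1 < 2 < 3 < 4 < 5 < 6 < 7 < 8 on the vertex set. Then K (dimension 3) consists of the simplices:

  0-simplices (9): [0], [1], [2], [3], [4], [5], [6], [7], [8]
  1-simplices (16): [0,2], [0,3], [0,4], [0,5], [1,6], [1,7], [1,8], [2,3], [2,4], [2,5], [3,4], [3,5], [4,5], [6,7], [6,8], [7,8]
  2-simplices (14): [0,2,3], [0,2,4], [0,2,5], [0,3,4], [0,3,5], [0,4,5], [1,6,7], [1,6,8], [1,7,8], [2,3,4], [2,3,5], [2,4,5], [3,4,5], [6,7,8]
  3-simplices (5): [0,2,3,4], [0,2,3,5], [0,2,4,5], [0,3,4,5], [2,3,4,5]

Hence C_0 ≅ Z^9, C_1 ≅ Z^16, C_2 ≅ Z^14, C_3 ≅ Z^5.

The boundary map ∂_1: C_1 → C_0 sends each edge [p,q] (with p < q) to q − p.
This gives a 9×16 integer matrix of rank 7; reducing to Smith normal form yields diagonal entries (1,1,1,1,1,1,1).

Boundary ∂_2: C_2 → C_1 acts by ∂[p,q,r] = [q,r] − [p,r] + [p,q]. For instance
  ∂[1,7,8] = [7,8] − [1,8] + [1,7],
  ∂[2,3,5] = [3,5] − [2,5] + [2,3].
The resulting 16×14 matrix has rank 9, and its Smith normal form has invariant factors (1,1,1,1,1,1,1,1,1).

Boundary ∂_3: C_3 → C_2 sends each 3-simplex σ to the alternating sum Σ_i (−1)^i (σ with its i-th vertex removed). For instance
  ∂[0,2,3,5] = [2,3,5] − [0,3,5] + [0,2,5] − [0,2,3],
  ∂[2,3,4,5] = [3,4,5] − [2,4,5] + [2,3,5] − [2,3,4].
The 14×5 boundary matrix has rank 4 and Smith normal form diag(1,1,1,1).

Now H_k = ker ∂_k / im ∂_{k+1}, so:

  H_2: rank ker ∂_2 − rank ∂_3 = (14 − 9) − 4 = 1, and the invariant factors of ∂_3 are all 1, so H_2 = Z.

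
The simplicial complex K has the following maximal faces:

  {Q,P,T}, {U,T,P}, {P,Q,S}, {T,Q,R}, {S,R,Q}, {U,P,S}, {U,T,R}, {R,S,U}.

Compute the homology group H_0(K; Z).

We work with the vertex ordering P < Q < R < S < T < U. The simplices of K, each written with vertices in increasing order, are:

  0-simplices (6): P, Q, R, S, T, U
  1-simplices (12): PQ, PS, PT, PU, QR, QS, QT, RS, RT, RU, SU, TU
  2-simplices (8): PQS, PQT, PSU, PTU, QRS, QRT, RSU, RTU

Hence C_0 ≅ Z^6, C_1 ≅ Z^12, C_2 ≅ Z^8.

∂_1: C_1 → C_0 maps an edge to its endpoints' difference, ∂[p,q] = q − p.
The resulting 6×12 matrix has rank 5, and its Smith normal form has invariant factors (1,1,1,1,1).

∂_2: C_2 → C_1 acts by ∂[p,q,r] = [q,r] − [p,r] + [p,q]. For instance
  ∂PSU = SU − PU + PS,
  ∂RTU = TU − RU + RT.
As a 12×8 matrix over Z this has rank 7, with invariant factors (1,1,1,1,1,1,1).

Now H_k = ker ∂_k / im ∂_{k+1}, so:

  H_0: rank C_0 − rank ∂_1 = 6 − 5 = 1, and the invariant factors of ∂_1 are all 1, so H_0 = Z.

(K is a triangulation of the 2-sphere S^2.)

H_0 ≅ Z.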